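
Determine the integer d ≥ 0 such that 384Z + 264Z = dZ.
(384, 264) = (24); d = 24

In the PID Z, (a, b) is generated by gcd(a, b). Compute gcd(384, 264) with the extended Euclidean algorithm, tracking rows (r, s, t) with s·384 + t·264 = r:
  row A: (384, 1, 0)   [1·384 + 0·264 = 384]
  row B: (264, 0, 1)   [0·384 + 1·264 = 264]
  384 = 1·264 + 120   → row C = row A − 1·row B = (120, 1, −1)   [check: 1·384 − 1·264 = 120]
  264 = 2·120 + 24   → row D = row B − 2·row C = (24, −2, 3)   [check: −2·384 + 3·264 = 24]
  120 = 5·24 + 0   → remainder 0, stop. gcd = 24 (last nonzero row D).
So gcd(384, 264) = 24, with Bézout identity −2·384 + 3·264 = 24. Containment (⊇): the Bézout identity exhibits 24 as an element of (384, 264), giving (24) ⊆ (384, 264). Containment (⊆): since 24 | 384 and 24 | 264 (384 = 24·16, 264 = 24·11), every Z-linear combination of 384 and 264 is divisible by 24, so (384, 264) ⊆ (24). Therefore (384, 264) = (24), d = 24.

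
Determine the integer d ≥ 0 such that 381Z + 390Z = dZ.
In the PID Z, (a, b) is generated by gcd(a, b). Compute gcd(390, 381) with the extended Euclidean algorithm, tracking rows (r, s, t) with s·390 + t·381 = r:
  row A: (390, 1, 0)   [1·390 + 0·381 = 390]
  row B: (381, 0, 1)   [0·390 + 1·381 = 381]
  390 = 1·381 + 9   → row C = row A − 1·row B = (9, 1, −1)   [check: 1·390 − 1·381 = 9]
  381 = 42·9 + 3   → row D = row B − 42·row C = (3, −42, 43)   [check: −42·390 + 43·381 = 3]
  9 = 3·3 + 0   → remainder 0, stop. gcd = 3 (last nonzero row D).
So gcd(381, 390) = 3, with Bézout identity −42·390 + 43·381 = 3. Containment (⊇): the Bézout identity exhibits 3 as an element of (381, 390), giving (3) ⊆ (381, 390). Containment (⊆): since 3 | 381 and 3 | 390 (381 = 3·127, 390 = 3·130), every Z-linear combination of 381 and 390 is divisible by 3, so (381, 390) ⊆ (3). Therefore (381, 390) = (3), d = 3.

Final answer: (381, 390) = (3); d = 3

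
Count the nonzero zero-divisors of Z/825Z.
In Z/825Z each nonzero element is either a unit (gcd with 825 is 1) or a zero-divisor (gcd > 1). The number of units is φ(825): factorise 825 = 3 · 5^2 · 11, so φ(825) = (3 − 1) · (5^2 − 5^1) · (11 − 1) = 2 · 20 · 10 = 400. The nonzero elements number 825 − 1 = 824. Hence the nonzero zero-divisors number 824 − 400 = 424.

Final answer: Z/825Z has 424 nonzero zero-divisors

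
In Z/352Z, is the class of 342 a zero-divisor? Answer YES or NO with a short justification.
YES

gcd(342, 352) = 2 > 1, so 342 is not a unit in Z/352Z. In Z/nZ every nonzero non-unit is a zero-divisor: explicitly, take b = 352/gcd = 176 ≠ 0 (mod 352); then 342·176 = 60192 = 171·352, i.e. 342·176 ≡ 0 (mod 352). So 342 is a zero-divisor.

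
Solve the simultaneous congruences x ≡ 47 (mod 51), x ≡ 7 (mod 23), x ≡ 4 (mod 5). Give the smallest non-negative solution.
The moduli 51, 23, 5 are pairwise coprime, so by the CRT there is a unique solution mod 51·23·5 = 5865.
Solve by successive substitution. Start with x ≡ 47 (mod 51).
  Combine with x ≡ 7 (mod 23): write x = 47 + 51·t and require 47 + 51·t ≡ 7 (mod 23), i.e. 51·t ≡ 7 − 47 ≡ 6 (mod 23). Since 51^(−1) ≡ 14 (mod 23) (51 ≡ 5 (mod 23)), t ≡ 14·6 ≡ 15 (mod 23). So x ≡ 47 + 51·15 = 812 (mod 1173).
  Combine with x ≡ 4 (mod 5): write x = 812 + 1173·t and require 812 + 1173·t ≡ 4 (mod 5), i.e. 1173·t ≡ 4 − 812 ≡ 2 (mod 5). Since 1173^(−1) ≡ 2 (mod 5) (1173 ≡ 3 (mod 5)), t ≡ 2·2 ≡ 4 (mod 5). So x ≡ 812 + 1173·4 = 5504 (mod 5865).
Unique solution in [0, 5865): x = 5504.

Final answer: x ≡ 5504 (mod 5865); the representative in [0, 5865) is 5504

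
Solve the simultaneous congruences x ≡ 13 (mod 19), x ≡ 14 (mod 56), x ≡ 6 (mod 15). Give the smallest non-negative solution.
x ≡ 4326 (mod 15960); the representative in [0, 15960) is 4326

The moduli 19, 56, 15 are pairwise coprime, so by the CRT there is a unique solution mod 19·56·15 = 15960.
Solve by successive substitution. Start with x ≡ 13 (mod 19).
  Combine with x ≡ 14 (mod 56): write x = 13 + 19·t and require 13 + 19·t ≡ 14 (mod 56), i.e. 19·t ≡ 14 − 13 ≡ 1 (mod 56). Since 19^(−1) ≡ 3 (mod 56), t ≡ 3·1 ≡ 3 (mod 56). So x ≡ 13 + 19·3 = 70 (mod 1064).
  Combine with x ≡ 6 (mod 15): write x = 70 + 1064·t and require 70 + 1064·t ≡ 6 (mod 15), i.e. 1064·t ≡ 6 − 70 ≡ 11 (mod 15). Since 1064^(−1) ≡ 14 (mod 15) (1064 ≡ 14 (mod 15)), t ≡ 14·11 ≡ 4 (mod 15). So x ≡ 70 + 1064·4 = 4326 (mod 15960).
Unique solution in [0, 15960): x = 4326.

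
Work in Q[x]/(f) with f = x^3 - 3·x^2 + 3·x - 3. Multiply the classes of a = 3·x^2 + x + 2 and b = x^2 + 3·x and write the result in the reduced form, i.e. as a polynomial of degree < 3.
a · b ≡ 53·x^2 - 42·x + 57 (mod f(x))

First multiply in Q[x] without reducing: a · b = 3·x^4 + 10·x^3 + 5·x^2 + 6·x. Now divide by f(x) = x^3 - 3·x^2 + 3·x - 3, eliminating the leading term at each step:
  leading term 3·x^4: subtract (3·x)·f(x) = 3·x^4 - 9·x^3 + 9·x^2 - 9·x, leaving 19·x^3 - 4·x^2 + 15·x
  leading term 19·x^3: subtract (19)·f(x) = 19·x^3 - 57·x^2 + 57·x - 57, leaving 53·x^2 - 42·x + 57
The degree is now < 3, so this is the remainder. Hence a · b ≡ 53·x^2 - 42·x + 57 in Q[x]/(f).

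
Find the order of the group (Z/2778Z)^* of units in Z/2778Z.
(Z/2778Z)^* consists of the classes a with gcd(a, 2778) = 1, so its order is φ(2778). φ is multiplicative, with φ(p^e) = p^e − p^(e−1). Factorise 2778 = 2 · 3 · 463. Then
  φ(2778) = (2 − 1) · (3 − 1) · (463 − 1) = 1 · 2 · 462 = 924.
Thus |(Z/2778Z)^*| = 924.

Final answer: |(Z/2778Z)^*| = 924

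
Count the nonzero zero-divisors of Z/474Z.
In Z/474Z each nonzero element is either a unit (gcd with 474 is 1) or a zero-divisor (gcd > 1). The number of units is φ(474): factorise 474 = 2 · 3 · 79, so φ(474) = (2 − 1) · (3 − 1) · (79 − 1) = 1 · 2 · 78 = 156. The nonzero elements number 474 − 1 = 473. Hence the nonzero zero-divisors number 473 − 156 = 317.

Final answer: Z/474Z has 317 nonzero zero-divisors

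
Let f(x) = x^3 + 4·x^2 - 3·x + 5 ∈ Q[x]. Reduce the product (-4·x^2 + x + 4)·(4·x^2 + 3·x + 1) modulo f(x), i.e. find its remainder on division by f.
First multiply in Q[x] without reducing: a · b = -16·x^4 - 8·x^3 + 15·x^2 + 13·x + 4. Now divide by f(x) = x^3 + 4·x^2 - 3·x + 5, eliminating the leading term at each step:
  leading term -16·x^4: subtract (-16·x)·f(x) = -16·x^4 - 64·x^3 + 48·x^2 - 80·x, leaving 56·x^3 - 33·x^2 + 93·x + 4
  leading term 56·x^3: subtract (56)·f(x) = 56·x^3 + 224·x^2 - 168·x + 280, leaving -257·x^2 + 261·x - 276
The degree is now < 3, so this is the remainder. Hence a · b ≡ -257·x^2 + 261·x - 276 in Q[x]/(f).

Final answer: a · b ≡ -257·x^2 + 261·x - 276 (mod f(x))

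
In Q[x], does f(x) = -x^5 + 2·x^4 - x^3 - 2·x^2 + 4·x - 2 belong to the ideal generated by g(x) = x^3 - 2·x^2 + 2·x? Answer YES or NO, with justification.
NO

In Q[x] the ideal (g) consists of all multiples of g, so f ∈ (g) iff g | f, i.e. iff the remainder of f on division by g is 0. Divide f by g (g is monic, so eliminate the leading term of the running remainder at each step):
  leading term -x^5: subtract (-x^2)·g(x) = -x^5 + 2·x^4 - 2·x^3, leaving x^3 - 2·x^2 + 4·x - 2
  leading term x^3: subtract (1)·g(x) = x^3 - 2·x^2 + 2·x, leaving 2·x - 2
The remainder r(x) = 2·x - 2 ≠ 0 (and deg r < deg g), so g ∤ f, i.e. f ∉ (g).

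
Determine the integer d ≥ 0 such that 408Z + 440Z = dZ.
In the PID Z, (a, b) is generated by gcd(a, b). Compute gcd(440, 408) with the extended Euclidean algorithm, tracking rows (r, s, t) with s·440 + t·408 = r:
  row A: (440, 1, 0)   [1·440 + 0·408 = 440]
  row B: (408, 0, 1)   [0·440 + 1·408 = 408]
  440 = 1·408 + 32   → row C = row A − 1·row B = (32, 1, −1)   [check: 1·440 − 1·408 = 32]
  408 = 12·32 + 24   → row D = row B − 12·row C = (24, −12, 13)   [check: −12·440 + 13·408 = 24]
  32 = 1·24 + 8   → row E = row C − 1·row D = (8, 13, −14)   [check: 13·440 − 14·408 = 8]
  24 = 3·8 + 0   → remainder 0, stop. gcd = 8 (last nonzero row E).
So gcd(408, 440) = 8, with Bézout identity 13·440 − 14·408 = 8. Containment (⊇): the Bézout identity exhibits 8 as an element of (408, 440), giving (8) ⊆ (408, 440). Containment (⊆): since 8 | 408 and 8 | 440 (408 = 8·51, 440 = 8·55), every Z-linear combination of 408 and 440 is divisible by 8, so (408, 440) ⊆ (8). Therefore (408, 440) = (8), d = 8.

Final answer: (408, 440) = (8); d = 8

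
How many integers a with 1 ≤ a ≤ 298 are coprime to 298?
The number of a ∈ {1, ..., 298} with gcd(a, 298) = 1 is by definition Euler's totient φ(298). φ is multiplicative, with φ(p^e) = p^e − p^(e−1). Factorise 298 = 2 · 149. Then
  φ(298) = (2 − 1) · (149 − 1) = 1 · 148 = 148.
So there are 148 such integers.

Final answer: 148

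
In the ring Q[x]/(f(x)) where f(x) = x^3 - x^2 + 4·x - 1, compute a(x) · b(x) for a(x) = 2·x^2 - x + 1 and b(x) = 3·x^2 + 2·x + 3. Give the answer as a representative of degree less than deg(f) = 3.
a · b ≡ -10·x^2 - 23·x + 10 (mod f(x))

First multiply in Q[x] without reducing: a · b = 6·x^4 + x^3 + 7·x^2 - x + 3. Now divide by f(x) = x^3 - x^2 + 4·x - 1, eliminating the leading term at each step:
  leading term 6·x^4: subtract (6·x)·f(x) = 6·x^4 - 6·x^3 + 24·x^2 - 6·x, leaving 7·x^3 - 17·x^2 + 5·x + 3
  leading term 7·x^3: subtract (7)·f(x) = 7·x^3 - 7·x^2 + 28·x - 7, leaving -10·x^2 - 23·x + 10
The degree is now < 3, so this is the remainder. Hence a · b ≡ -10·x^2 - 23·x + 10 in Q[x]/(f).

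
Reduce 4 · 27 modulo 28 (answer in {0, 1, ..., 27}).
Both factors are already reduced mod 28. 4 · 27 = 108. Dividing by 28: 108 = 3·28 + 24. So (4 · 27) mod 28 = 24.

Final answer: 24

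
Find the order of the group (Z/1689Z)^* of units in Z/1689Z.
|(Z/1689Z)^*| = 1124

(Z/1689Z)^* consists of the classes a with gcd(a, 1689) = 1, so its order is φ(1689). φ is multiplicative, with φ(p^e) = p^e − p^(e−1). Factorise 1689 = 3 · 563. Then
  φ(1689) = (3 − 1) · (563 − 1) = 2 · 562 = 1124.
Thus |(Z/1689Z)^*| = 1124.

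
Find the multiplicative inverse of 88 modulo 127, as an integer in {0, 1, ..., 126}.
88^(−1) ≡ 13 (mod 127)

Apply the extended Euclidean algorithm to (127, 88), tracking rows (r, s, t) with s·127 + t·88 = r. Each division r_prev = q·r_cur + r_new produces the new row as (previous row) − q·(current row):
  row A: (127, 1, 0)   [1·127 + 0·88 = 127]
  row B: (88, 0, 1)   [0·127 + 1·88 = 88]
  127 = 1·88 + 39   → row C = row A − 1·row B = (39, 1, −1)   [check: 1·127 − 1·88 = 39]
  88 = 2·39 + 10   → row D = row B − 2·row C = (10, −2, 3)   [check: −2·127 + 3·88 = 10]
  39 = 3·10 + 9   → row E = row C − 3·row D = (9, 7, −10)   [check: 7·127 − 10·88 = 9]
  10 = 1·9 + 1   → row F = row D − 1·row E = (1, −9, 13)   [check: −9·127 + 13·88 = 1]
  9 = 9·1 + 0   → remainder 0, stop. gcd = 1 (last nonzero row F).
The gcd is 1, so 88 is invertible mod 127. The last nonzero row gives −9·127 + 13·88 = 1, so t = 13. So 88^(−1) ≡ 13 (mod 127). Verify: 88 · 13 = 1144 ≡ 1 (mod 127). ✓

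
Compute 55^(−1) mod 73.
Apply the extended Euclidean algorithm to (73, 55), tracking rows (r, s, t) with s·73 + t·55 = r. Each division r_prev = q·r_cur + r_new produces the new row as (previous row) − q·(current row):
  row A: (73, 1, 0)   [1·73 + 0·55 = 73]
  row B: (55, 0, 1)   [0·73 + 1·55 = 55]
  73 = 1·55 + 18   → row C = row A − 1·row B = (18, 1, −1)   [check: 1·73 − 1·55 = 18]
  55 = 3·18 + 1   → row D = row B − 3·row C = (1, −3, 4)   [check: −3·73 + 4·55 = 1]
  18 = 18·1 + 0   → remainder 0, stop. gcd = 1 (last nonzero row D).
The gcd is 1, so 55 is invertible mod 73. The last nonzero row gives −3·73 + 4·55 = 1, so t = 4. So 55^(−1) ≡ 4 (mod 73). Verify: 55 · 4 = 220 ≡ 1 (mod 73). ✓

Final answer: 55^(−1) ≡ 4 (mod 73)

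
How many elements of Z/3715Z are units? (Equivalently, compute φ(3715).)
An element a ∈ Z/3715Z is a unit iff gcd(a, 3715) = 1, so the number of units is φ(3715). φ is multiplicative, with φ(p^e) = p^e − p^(e−1). Factorise 3715 = 5 · 743. Then
  φ(3715) = (5 − 1) · (743 − 1) = 4 · 742 = 2968.

Final answer: Z/3715Z has φ(3715) = 2968 units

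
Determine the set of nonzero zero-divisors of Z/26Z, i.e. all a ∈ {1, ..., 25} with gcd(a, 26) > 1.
nonzero zero-divisors of Z/26Z = {2, 4, 6, 8, 10, 12, 13, 14, 16, 18, 20, 22, 24}

An element a ∈ Z/26Z (with a ≠ 0) is a zero-divisor iff gcd(a, 26) > 1 (because a is a unit precisely when gcd(a, n) = 1, and in Z/nZ every nonzero, non-unit element is a zero-divisor). Scan a = 1, ..., 25 and keep those with gcd(a, 26) > 1:
  gcd(2, 26) = 2, gcd(4, 26) = 2, gcd(6, 26) = 2, gcd(8, 26) = 2, gcd(10, 26) = 2, gcd(12, 26) = 2, gcd(13, 26) = 13, gcd(14, 26) = 2, gcd(16, 26) = 2, gcd(18, 26) = 2, gcd(20, 26) = 2, gcd(22, 26) = 2, gcd(24, 26) = 2.
All other a ∈ {1, ..., 25} have gcd(a, 26) = 1 and are units. So the nonzero zero-divisors are exactly the 13 values of a appearing in this scan.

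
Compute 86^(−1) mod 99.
Apply the extended Euclidean algorithm to (99, 86), tracking rows (r, s, t) with s·99 + t·86 = r. Each division r_prev = q·r_cur + r_new produces the new row as (previous row) − q·(current row):
  row A: (99, 1, 0)   [1·99 + 0·86 = 99]
  row B: (86, 0, 1)   [0·99 + 1·86 = 86]
  99 = 1·86 + 13   → row C = row A − 1·row B = (13, 1, −1)   [check: 1·99 − 1·86 = 13]
  86 = 6·13 + 8   → row D = row B − 6·row C = (8, −6, 7)   [check: −6·99 + 7·86 = 8]
  13 = 1·8 + 5   → row E = row C − 1·row D = (5, 7, −8)   [check: 7·99 − 8·86 = 5]
  8 = 1·5 + 3   → row F = row D − 1·row E = (3, −13, 15)   [check: −13·99 + 15·86 = 3]
  5 = 1·3 + 2   → row G = row E − 1·row F = (2, 20, −23)   [check: 20·99 − 23·86 = 2]
  3 = 1·2 + 1   → row H = row F − 1·row G = (1, −33, 38)   [check: −33·99 + 38·86 = 1]
  2 = 2·1 + 0   → remainder 0, stop. gcd = 1 (last nonzero row H).
The gcd is 1, so 86 is invertible mod 99. The last nonzero row gives −33·99 + 38·86 = 1, so t = 38. So 86^(−1) ≡ 38 (mod 99). Verify: 86 · 38 = 3268 ≡ 1 (mod 99). ✓

Final answer: 86^(−1) ≡ 38 (mod 99)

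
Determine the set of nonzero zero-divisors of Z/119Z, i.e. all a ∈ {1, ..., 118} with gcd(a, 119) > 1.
nonzero zero-divisors of Z/119Z = {7, 14, 17, 21, 28, 34, 35, 42, 49, 51, 56, 63, 68, 70, 77, 84, 85, 91, 98, 102, 105, 112}

An element a ∈ Z/119Z (with a ≠ 0) is a zero-divisor iff gcd(a, 119) > 1 (because a is a unit precisely when gcd(a, n) = 1, and in Z/nZ every nonzero, non-unit element is a zero-divisor). Scan a = 1, ..., 118 and keep those with gcd(a, 119) > 1:
  gcd(7, 119) = 7, gcd(14, 119) = 7, gcd(17, 119) = 17, gcd(21, 119) = 7, gcd(28, 119) = 7, gcd(34, 119) = 17, gcd(35, 119) = 7, gcd(42, 119) = 7, gcd(49, 119) = 7, gcd(51, 119) = 17, gcd(56, 119) = 7, gcd(63, 119) = 7, gcd(68, 119) = 17, gcd(70, 119) = 7, gcd(77, 119) = 7, gcd(84, 119) = 7, gcd(85, 119) = 17, gcd(91, 119) = 7, gcd(98, 119) = 7, gcd(102, 119) = 17, gcd(105, 119) = 7, gcd(112, 119) = 7.
All other a ∈ {1, ..., 118} have gcd(a, 119) = 1 and are units. So the nonzero zero-divisors are exactly the 22 values of a appearing in this scan.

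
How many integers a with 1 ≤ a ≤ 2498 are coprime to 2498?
The number of a ∈ {1, ..., 2498} with gcd(a, 2498) = 1 is by definition Euler's totient φ(2498). φ is multiplicative, with φ(p^e) = p^e − p^(e−1). Factorise 2498 = 2 · 1249. Then
  φ(2498) = (2 − 1) · (1249 − 1) = 1 · 1248 = 1248.
So there are 1248 such integers.

Final answer: 1248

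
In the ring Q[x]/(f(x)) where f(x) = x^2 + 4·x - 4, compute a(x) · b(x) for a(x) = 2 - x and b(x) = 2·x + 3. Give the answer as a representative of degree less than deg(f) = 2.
a · b ≡ 9·x - 2 (mod f(x))

First multiply in Q[x] without reducing: a · b = -2·x^2 + x + 6. Now divide by f(x) = x^2 + 4·x - 4, eliminating the leading term at each step:
  leading term -2·x^2: subtract (-2)·f(x) = -2·x^2 - 8·x + 8, leaving 9·x - 2
The degree is now < 2, so this is the remainder. Hence a · b ≡ 9·x - 2 in Q[x]/(f).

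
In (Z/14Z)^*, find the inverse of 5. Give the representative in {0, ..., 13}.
Apply the extended Euclidean algorithm to (14, 5), tracking rows (r, s, t) with s·14 + t·5 = r. Each division r_prev = q·r_cur + r_new produces the new row as (previous row) − q·(current row):
  row A: (14, 1, 0)   [1·14 + 0·5 = 14]
  row B: (5, 0, 1)   [0·14 + 1·5 = 5]
  14 = 2·5 + 4   → row C = row A − 2·row B = (4, 1, −2)   [check: 1·14 − 2·5 = 4]
  5 = 1·4 + 1   → row D = row B − 1·row C = (1, −1, 3)   [check: −1·14 + 3·5 = 1]
  4 = 4·1 + 0   → remainder 0, stop. gcd = 1 (last nonzero row D).
The gcd is 1, so 5 is invertible mod 14. The last nonzero row gives −1·14 + 3·5 = 1, so t = 3. So 5^(−1) ≡ 3 (mod 14). Verify: 5 · 3 = 15 ≡ 1 (mod 14). ✓

Final answer: 5^(−1) ≡ 3 (mod 14)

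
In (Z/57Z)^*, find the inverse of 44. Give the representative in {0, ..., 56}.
Apply the extended Euclidean algorithm to (57, 44), tracking rows (r, s, t) with s·57 + t·44 = r. Each division r_prev = q·r_cur + r_new produces the new row as (previous row) − q·(current row):
  row A: (57, 1, 0)   [1·57 + 0·44 = 57]
  row B: (44, 0, 1)   [0·57 + 1·44 = 44]
  57 = 1·44 + 13   → row C = row A − 1·row B = (13, 1, −1)   [check: 1·57 − 1·44 = 13]
  44 = 3·13 + 5   → row D = row B − 3·row C = (5, −3, 4)   [check: −3·57 + 4·44 = 5]
  13 = 2·5 + 3   → row E = row C − 2·row D = (3, 7, −9)   [check: 7·57 − 9·44 = 3]
  5 = 1·3 + 2   → row F = row D − 1·row E = (2, −10, 13)   [check: −10·57 + 13·44 = 2]
  3 = 1·2 + 1   → row G = row E − 1·row F = (1, 17, −22)   [check: 17·57 − 22·44 = 1]
  2 = 2·1 + 0   → remainder 0, stop. gcd = 1 (last nonzero row G).
The gcd is 1, so 44 is invertible mod 57. The last nonzero row gives 17·57 − 22·44 = 1, so t = −22. So 44^(−1) ≡ −22 ≡ 35 (mod 57). Verify: 44 · 35 = 1540 ≡ 1 (mod 57). ✓

Final answer: 44^(−1) ≡ 35 (mod 57)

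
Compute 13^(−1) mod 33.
13^(−1) ≡ 28 (mod 33)

Apply the extended Euclidean algorithm to (33, 13), tracking rows (r, s, t) with s·33 + t·13 = r. Each division r_prev = q·r_cur + r_new produces the new row as (previous row) − q·(current row):
  row A: (33, 1, 0)   [1·33 + 0·13 = 33]
  row B: (13, 0, 1)   [0·33 + 1·13 = 13]
  33 = 2·13 + 7   → row C = row A − 2·row B = (7, 1, −2)   [check: 1·33 − 2·13 = 7]
  13 = 1·7 + 6   → row D = row B − 1·row C = (6, −1, 3)   [check: −1·33 + 3·13 = 6]
  7 = 1·6 + 1   → row E = row C − 1·row D = (1, 2, −5)   [check: 2·33 − 5·13 = 1]
  6 = 6·1 + 0   → remainder 0, stop. gcd = 1 (last nonzero row E).
The gcd is 1, so 13 is invertible mod 33. The last nonzero row gives 2·33 − 5·13 = 1, so t = −5. So 13^(−1) ≡ −5 ≡ 28 (mod 33). Verify: 13 · 28 = 364 ≡ 1 (mod 33). ✓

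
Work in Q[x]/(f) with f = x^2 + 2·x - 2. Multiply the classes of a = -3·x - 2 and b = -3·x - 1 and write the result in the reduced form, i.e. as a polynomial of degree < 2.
First multiply in Q[x] without reducing: a · b = 9·x^2 + 9·x + 2. Now divide by f(x) = x^2 + 2·x - 2, eliminating the leading term at each step:
  leading term 9·x^2: subtract (9)·f(x) = 9·x^2 + 18·x - 18, leaving 20 - 9·x
The degree is now < 2, so this is the remainder. Hence a · b ≡ 20 - 9·x in Q[x]/(f).

Final answer: a · b ≡ 20 - 9·x (mod f(x))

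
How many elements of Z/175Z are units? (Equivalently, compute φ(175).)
Z/175Z has φ(175) = 120 units

An element a ∈ Z/175Z is a unit iff gcd(a, 175) = 1, so the number of units is φ(175). φ is multiplicative, with φ(p^e) = p^e − p^(e−1). Factorise 175 = 5^2 · 7. Then
  φ(175) = (5^2 − 5^1) · (7 − 1) = 20 · 6 = 120.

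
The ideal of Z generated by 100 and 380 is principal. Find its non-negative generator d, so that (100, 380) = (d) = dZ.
(100, 380) = (20); d = 20

In the PID Z, (a, b) is generated by gcd(a, b). Compute gcd(380, 100) with the extended Euclidean algorithm, tracking rows (r, s, t) with s·380 + t·100 = r:
  row A: (380, 1, 0)   [1·380 + 0·100 = 380]
  row B: (100, 0, 1)   [0·380 + 1·100 = 100]
  380 = 3·100 + 80   → row C = row A − 3·row B = (80, 1, −3)   [check: 1·380 − 3·100 = 80]
  100 = 1·80 + 20   → row D = row B − 1·row C = (20, −1, 4)   [check: −1·380 + 4·100 = 20]
  80 = 4·20 + 0   → remainder 0, stop. gcd = 20 (last nonzero row D).
So gcd(100, 380) = 20, with Bézout identity −1·380 + 4·100 = 20. Containment (⊇): the Bézout identity exhibits 20 as an element of (100, 380), giving (20) ⊆ (100, 380). Containment (⊆): since 20 | 100 and 20 | 380 (100 = 20·5, 380 = 20·19), every Z-linear combination of 100 and 380 is divisible by 20, so (100, 380) ⊆ (20). Therefore (100, 380) = (20), d = 20.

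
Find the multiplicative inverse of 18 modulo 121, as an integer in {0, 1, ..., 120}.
Apply the extended Euclidean algorithm to (121, 18), tracking rows (r, s, t) with s·121 + t·18 = r. Each division r_prev = q·r_cur + r_new produces the new row as (previous row) − q·(current row):
  row A: (121, 1, 0)   [1·121 + 0·18 = 121]
  row B: (18, 0, 1)   [0·121 + 1·18 = 18]
  121 = 6·18 + 13   → row C = row A − 6·row B = (13, 1, −6)   [check: 1·121 − 6·18 = 13]
  18 = 1·13 + 5   → row D = row B − 1·row C = (5, −1, 7)   [check: −1·121 + 7·18 = 5]
  13 = 2·5 + 3   → row E = row C − 2·row D = (3, 3, −20)   [check: 3·121 − 20·18 = 3]
  5 = 1·3 + 2   → row F = row D − 1·row E = (2, −4, 27)   [check: −4·121 + 27·18 = 2]
  3 = 1·2 + 1   → row G = row E − 1·row F = (1, 7, −47)   [check: 7·121 − 47·18 = 1]
  2 = 2·1 + 0   → remainder 0, stop. gcd = 1 (last nonzero row G).
The gcd is 1, so 18 is invertible mod 121. The last nonzero row gives 7·121 − 47·18 = 1, so t = −47. So 18^(−1) ≡ −47 ≡ 74 (mod 121). Verify: 18 · 74 = 1332 ≡ 1 (mod 121). ✓

Final answer: 18^(−1) ≡ 74 (mod 121)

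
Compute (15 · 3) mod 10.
5

Reduce the factors first: 15 ≡ 5 (mod 10), so 15 · 3 ≡ 5 · 3 (mod 10). 5 · 3 = 15. Dividing by 10: 15 = 1·10 + 5. So (15 · 3) mod 10 = 5.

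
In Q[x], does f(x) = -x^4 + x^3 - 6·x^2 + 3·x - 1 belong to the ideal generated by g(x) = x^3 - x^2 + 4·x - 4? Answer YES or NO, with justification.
NO

In Q[x] the ideal (g) consists of all multiples of g, so f ∈ (g) iff g | f, i.e. iff the remainder of f on division by g is 0. Divide f by g (g is monic, so eliminate the leading term of the running remainder at each step):
  leading term -x^4: subtract (-x)·g(x) = -x^4 + x^3 - 4·x^2 + 4·x, leaving -2·x^2 - x - 1
The remainder r(x) = -2·x^2 - x - 1 ≠ 0 (and deg r < deg g), so g ∤ f, i.e. f ∉ (g).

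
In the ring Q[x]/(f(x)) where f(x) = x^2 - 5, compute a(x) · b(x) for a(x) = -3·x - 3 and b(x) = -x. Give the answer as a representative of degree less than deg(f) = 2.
First multiply in Q[x] without reducing: a · b = 3·x^2 + 3·x. Now divide by f(x) = x^2 - 5, eliminating the leading term at each step:
  leading term 3·x^2: subtract (3)·f(x) = 3·x^2 - 15, leaving 3·x + 15
The degree is now < 2, so this is the remainder. Hence a · b ≡ 3·x + 15 in Q[x]/(f).

Final answer: a · b ≡ 3·x + 15 (mod f(x))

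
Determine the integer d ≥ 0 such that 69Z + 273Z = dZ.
(69, 273) = (3); d = 3

In the PID Z, (a, b) is generated by gcd(a, b). Compute gcd(273, 69) with the extended Euclidean algorithm, tracking rows (r, s, t) with s·273 + t·69 = r:
  row A: (273, 1, 0)   [1·273 + 0·69 = 273]
  row B: (69, 0, 1)   [0·273 + 1·69 = 69]
  273 = 3·69 + 66   → row C = row A − 3·row B = (66, 1, −3)   [check: 1·273 − 3·69 = 66]
  69 = 1·66 + 3   → row D = row B − 1·row C = (3, −1, 4)   [check: −1·273 + 4·69 = 3]
  66 = 22·3 + 0   → remainder 0, stop. gcd = 3 (last nonzero row D).
So gcd(69, 273) = 3, with Bézout identity −1·273 + 4·69 = 3. Containment (⊇): the Bézout identity exhibits 3 as an element of (69, 273), giving (3) ⊆ (69, 273). Containment (⊆): since 3 | 69 and 3 | 273 (69 = 3·23, 273 = 3·91), every Z-linear combination of 69 and 273 is divisible by 3, so (69, 273) ⊆ (3). Therefore (69, 273) = (3), d = 3.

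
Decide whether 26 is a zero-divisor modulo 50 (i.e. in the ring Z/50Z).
YES

gcd(26, 50) = 2 > 1, so 26 is not a unit in Z/50Z. In Z/nZ every nonzero non-unit is a zero-divisor: explicitly, take b = 50/gcd = 25 ≠ 0 (mod 50); then 26·25 = 650 = 13·50, i.e. 26·25 ≡ 0 (mod 50). So 26 is a zero-divisor.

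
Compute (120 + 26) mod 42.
Reduce the summands first: 120 ≡ 36 (mod 42), so 120 + 26 ≡ 36 + 26 (mod 42). 36 + 26 = 62; 62 = 1·42 + 20, so (120 + 26) mod 42 = 20.

Final answer: 20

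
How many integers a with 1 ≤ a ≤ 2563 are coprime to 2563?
The number of a ∈ {1, ..., 2563} with gcd(a, 2563) = 1 is by definition Euler's totient φ(2563). φ is multiplicative, with φ(p^e) = p^e − p^(e−1). Factorise 2563 = 11 · 233. Then
  φ(2563) = (11 − 1) · (233 − 1) = 10 · 232 = 2320.
So there are 2320 such integers.

Final answer: 2320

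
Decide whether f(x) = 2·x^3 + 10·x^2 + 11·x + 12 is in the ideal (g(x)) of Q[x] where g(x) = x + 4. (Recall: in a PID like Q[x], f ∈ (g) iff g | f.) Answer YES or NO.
YES

In Q[x] the ideal (g) consists of all multiples of g, so f ∈ (g) iff g | f, i.e. iff the remainder of f on division by g is 0. Divide f by g (g is monic, so eliminate the leading term of the running remainder at each step):
  leading term 2·x^3: subtract (2·x^2)·g(x) = 2·x^3 + 8·x^2, leaving 2·x^2 + 11·x + 12
  leading term 2·x^2: subtract (2·x)·g(x) = 2·x^2 + 8·x, leaving 3·x + 12
  leading term 3·x: subtract (3)·g(x) = 3·x + 12, leaving 0
The remainder is 0, so f(x) = g(x) · h(x) with h(x) = 2·x^2 + 2·x + 3. Hence g | f, i.e. f ∈ (g).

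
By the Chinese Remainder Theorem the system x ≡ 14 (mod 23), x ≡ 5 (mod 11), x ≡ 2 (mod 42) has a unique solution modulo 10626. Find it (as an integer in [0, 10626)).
The moduli 23, 11, 42 are pairwise coprime, so by the CRT there is a unique solution mod 23·11·42 = 10626.
Solve by successive substitution. Start with x ≡ 14 (mod 23).
  Combine with x ≡ 5 (mod 11): write x = 14 + 23·t and require 14 + 23·t ≡ 5 (mod 11), i.e. 23·t ≡ 5 − 14 ≡ 2 (mod 11). Since 23^(−1) ≡ 1 (mod 11) (23 ≡ 1 (mod 11)), t ≡ 1·2 ≡ 2 (mod 11). So x ≡ 14 + 23·2 = 60 (mod 253).
  Combine with x ≡ 2 (mod 42): write x = 60 + 253·t and require 60 + 253·t ≡ 2 (mod 42), i.e. 253·t ≡ 2 − 60 ≡ 26 (mod 42). Since 253^(−1) ≡ 1 (mod 42) (253 ≡ 1 (mod 42)), t ≡ 1·26 ≡ 26 (mod 42). So x ≡ 60 + 253·26 = 6638 (mod 10626).
Unique solution in [0, 10626): x = 6638.

Final answer: x ≡ 6638 (mod 10626); the representative in [0, 10626) is 6638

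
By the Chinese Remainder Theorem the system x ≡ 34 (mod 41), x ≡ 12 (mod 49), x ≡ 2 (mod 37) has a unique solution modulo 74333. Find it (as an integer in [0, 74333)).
x ≡ 64937 (mod 74333); the representative in [0, 74333) is 64937

The moduli 41, 49, 37 are pairwise coprime, so by the CRT there is a unique solution mod 41·49·37 = 74333.
Solve by successive substitution. Start with x ≡ 34 (mod 41).
  Combine with x ≡ 12 (mod 49): write x = 34 + 41·t and require 34 + 41·t ≡ 12 (mod 49), i.e. 41·t ≡ 12 − 34 ≡ 27 (mod 49). Since 41^(−1) ≡ 6 (mod 49), t ≡ 6·27 ≡ 15 (mod 49). So x ≡ 34 + 41·15 = 649 (mod 2009).
  Combine with x ≡ 2 (mod 37): write x = 649 + 2009·t and require 649 + 2009·t ≡ 2 (mod 37), i.e. 2009·t ≡ 2 − 649 ≡ 19 (mod 37). Since 2009^(−1) ≡ 27 (mod 37) (2009 ≡ 11 (mod 37)), t ≡ 27·19 ≡ 32 (mod 37). So x ≡ 649 + 2009·32 = 64937 (mod 74333).
Unique solution in [0, 74333): x = 64937.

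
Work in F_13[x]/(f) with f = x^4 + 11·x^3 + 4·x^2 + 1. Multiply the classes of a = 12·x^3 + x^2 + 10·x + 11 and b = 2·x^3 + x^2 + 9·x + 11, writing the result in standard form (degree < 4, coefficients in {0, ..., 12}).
a · b ≡ 5·x^3 + 6·x^2 + 4·x + 3 (mod f(x))

Multiply as integer polynomials: a · b = 24·x^6 + 14·x^5 + 129·x^4 + 173·x^3 + 112·x^2 + 209·x + 121. Reducing coefficients mod 13: a · b ≡ 11·x^6 + x^5 + 12·x^4 + 4·x^3 + 8·x^2 + x + 4. Now divide by f(x) = x^4 + 11·x^3 + 4·x^2 + 1 in F_13[x], eliminating the leading term at each step:
  leading term 11·x^6: subtract (11·x^2)·f(x) = 11·x^6 + 4·x^5 + 5·x^4 + 11·x^2, leaving 10·x^5 + 7·x^4 + 4·x^3 + 10·x^2 + x + 4 (coefficients mod 13)
  leading term 10·x^5: subtract (10·x)·f(x) = 10·x^5 + 6·x^4 + x^3 + 10·x, leaving x^4 + 3·x^3 + 10·x^2 + 4·x + 4 (coefficients mod 13)
  leading term x^4: subtract (1)·f(x) = x^4 + 11·x^3 + 4·x^2 + 1, leaving 5·x^3 + 6·x^2 + 4·x + 3 (coefficients mod 13)
The degree is now < 4, so this is the remainder. Hence a · b ≡ 5·x^3 + 6·x^2 + 4·x + 3 in F_13[x]/(f).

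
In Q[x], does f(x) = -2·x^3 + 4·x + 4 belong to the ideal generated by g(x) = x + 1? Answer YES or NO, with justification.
In Q[x] the ideal (g) consists of all multiples of g, so f ∈ (g) iff g | f, i.e. iff the remainder of f on division by g is 0. Divide f by g (g is monic, so eliminate the leading term of the running remainder at each step):
  leading term -2·x^3: subtract (-2·x^2)·g(x) = -2·x^3 - 2·x^2, leaving 2·x^2 + 4·x + 4
  leading term 2·x^2: subtract (2·x)·g(x) = 2·x^2 + 2·x, leaving 2·x + 4
  leading term 2·x: subtract (2)·g(x) = 2·x + 2, leaving 2
The remainder r(x) = 2 ≠ 0 (and deg r < deg g), so g ∤ f, i.e. f ∉ (g).

Final answer: NO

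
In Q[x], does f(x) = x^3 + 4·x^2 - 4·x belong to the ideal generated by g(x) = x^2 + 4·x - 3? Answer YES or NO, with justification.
NO

In Q[x] the ideal (g) consists of all multiples of g, so f ∈ (g) iff g | f, i.e. iff the remainder of f on division by g is 0. Divide f by g (g is monic, so eliminate the leading term of the running remainder at each step):
  leading term x^3: subtract (x)·g(x) = x^3 + 4·x^2 - 3·x, leaving -x
The remainder r(x) = -x ≠ 0 (and deg r < deg g), so g ∤ f, i.e. f ∉ (g).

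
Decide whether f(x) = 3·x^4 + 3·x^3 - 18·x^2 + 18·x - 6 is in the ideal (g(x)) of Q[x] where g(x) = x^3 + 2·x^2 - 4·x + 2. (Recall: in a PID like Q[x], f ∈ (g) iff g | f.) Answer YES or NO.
In Q[x] the ideal (g) consists of all multiples of g, so f ∈ (g) iff g | f, i.e. iff the remainder of f on division by g is 0. Divide f by g (g is monic, so eliminate the leading term of the running remainder at each step):
  leading term 3·x^4: subtract (3·x)·g(x) = 3·x^4 + 6·x^3 - 12·x^2 + 6·x, leaving -3·x^3 - 6·x^2 + 12·x - 6
  leading term -3·x^3: subtract (-3)·g(x) = -3·x^3 - 6·x^2 + 12·x - 6, leaving 0
The remainder is 0, so f(x) = g(x) · h(x) with h(x) = 3·x - 3. Hence g | f, i.e. f ∈ (g).

Final answer: YES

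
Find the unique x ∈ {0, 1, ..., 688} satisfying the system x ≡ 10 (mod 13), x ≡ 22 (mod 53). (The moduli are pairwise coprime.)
x ≡ 75 (mod 689); the representative in [0, 689) is 75

The moduli 13, 53 are pairwise coprime, so by the CRT there is a unique solution mod 13·53 = 689.
Solve by successive substitution. Start with x ≡ 10 (mod 13).
  Combine with x ≡ 22 (mod 53): write x = 10 + 13·t and require 10 + 13·t ≡ 22 (mod 53), i.e. 13·t ≡ 22 − 10 ≡ 12 (mod 53). Since 13^(−1) ≡ 49 (mod 53), t ≡ 49·12 ≡ 5 (mod 53). So x ≡ 10 + 13·5 = 75 (mod 689).
Unique solution in [0, 689): x = 75.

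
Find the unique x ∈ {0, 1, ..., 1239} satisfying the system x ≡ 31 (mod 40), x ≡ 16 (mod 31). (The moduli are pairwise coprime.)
The moduli 40, 31 are pairwise coprime, so by the CRT there is a unique solution mod 40·31 = 1240.
Solve by successive substitution. Start with x ≡ 31 (mod 40).
  Combine with x ≡ 16 (mod 31): write x = 31 + 40·t and require 31 + 40·t ≡ 16 (mod 31), i.e. 40·t ≡ 16 − 31 ≡ 16 (mod 31). Since 40^(−1) ≡ 7 (mod 31) (40 ≡ 9 (mod 31)), t ≡ 7·16 ≡ 19 (mod 31). So x ≡ 31 + 40·19 = 791 (mod 1240).
Unique solution in [0, 1240): x = 791.

Final answer: x ≡ 791 (mod 1240); the representative in [0, 1240) is 791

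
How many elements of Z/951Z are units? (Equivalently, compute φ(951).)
Z/951Z has φ(951) = 632 units

An element a ∈ Z/951Z is a unit iff gcd(a, 951) = 1, so the number of units is φ(951). φ is multiplicative, with φ(p^e) = p^e − p^(e−1). Factorise 951 = 3 · 317. Then
  φ(951) = (3 − 1) · (317 − 1) = 2 · 316 = 632.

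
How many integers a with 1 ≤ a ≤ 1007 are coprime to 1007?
The number of a ∈ {1, ..., 1007} with gcd(a, 1007) = 1 is by definition Euler's totient φ(1007). φ is multiplicative, with φ(p^e) = p^e − p^(e−1). Factorise 1007 = 19 · 53. Then
  φ(1007) = (19 − 1) · (53 − 1) = 18 · 52 = 936.
So there are 936 such integers.

Final answer: 936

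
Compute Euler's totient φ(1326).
φ(1326) = 384

φ is multiplicative, with φ(p^e) = p^e − p^(e−1). Factorise 1326 = 2 · 3 · 13 · 17. Then
  φ(1326) = (2 − 1) · (3 − 1) · (13 − 1) · (17 − 1) = 1 · 2 · 12 · 16 = 384.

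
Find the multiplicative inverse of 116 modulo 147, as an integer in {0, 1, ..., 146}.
Apply the extended Euclidean algorithm to (147, 116), tracking rows (r, s, t) with s·147 + t·116 = r. Each division r_prev = q·r_cur + r_new produces the new row as (previous row) − q·(current row):
  row A: (147, 1, 0)   [1·147 + 0·116 = 147]
  row B: (116, 0, 1)   [0·147 + 1·116 = 116]
  147 = 1·116 + 31   → row C = row A − 1·row B = (31, 1, −1)   [check: 1·147 − 1·116 = 31]
  116 = 3·31 + 23   → row D = row B − 3·row C = (23, −3, 4)   [check: −3·147 + 4·116 = 23]
  31 = 1·23 + 8   → row E = row C − 1·row D = (8, 4, −5)   [check: 4·147 − 5·116 = 8]
  23 = 2·8 + 7   → row F = row D − 2·row E = (7, −11, 14)   [check: −11·147 + 14·116 = 7]
  8 = 1·7 + 1   → row G = row E − 1·row F = (1, 15, −19)   [check: 15·147 − 19·116 = 1]
  7 = 7·1 + 0   → remainder 0, stop. gcd = 1 (last nonzero row G).
The gcd is 1, so 116 is invertible mod 147. The last nonzero row gives 15·147 − 19·116 = 1, so t = −19. So 116^(−1) ≡ −19 ≡ 128 (mod 147). Verify: 116 · 128 = 14848 ≡ 1 (mod 147). ✓

Final answer: 116^(−1) ≡ 128 (mod 147)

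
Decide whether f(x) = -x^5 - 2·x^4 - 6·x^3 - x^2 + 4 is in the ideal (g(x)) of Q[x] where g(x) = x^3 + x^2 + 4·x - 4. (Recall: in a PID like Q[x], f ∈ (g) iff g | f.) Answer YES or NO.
YES

In Q[x] the ideal (g) consists of all multiples of g, so f ∈ (g) iff g | f, i.e. iff the remainder of f on division by g is 0. Divide f by g (g is monic, so eliminate the leading term of the running remainder at each step):
  leading term -x^5: subtract (-x^2)·g(x) = -x^5 - x^4 - 4·x^3 + 4·x^2, leaving -x^4 - 2·x^3 - 5·x^2 + 4
  leading term -x^4: subtract (-x)·g(x) = -x^4 - x^3 - 4·x^2 + 4·x, leaving -x^3 - x^2 - 4·x + 4
  leading term -x^3: subtract (-1)·g(x) = -x^3 - x^2 - 4·x + 4, leaving 0
The remainder is 0, so f(x) = g(x) · h(x) with h(x) = -x^2 - x - 1. Hence g | f, i.e. f ∈ (g).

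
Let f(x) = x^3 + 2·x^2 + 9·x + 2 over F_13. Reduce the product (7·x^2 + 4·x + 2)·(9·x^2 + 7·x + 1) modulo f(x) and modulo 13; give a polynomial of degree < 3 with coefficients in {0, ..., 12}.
a · b ≡ 10·x^2 + x + 6 (mod f(x))

Multiply as integer polynomials: a · b = 63·x^4 + 85·x^3 + 53·x^2 + 18·x + 2. Reducing coefficients mod 13: a · b ≡ 11·x^4 + 7·x^3 + x^2 + 5·x + 2. Now divide by f(x) = x^3 + 2·x^2 + 9·x + 2 in F_13[x], eliminating the leading term at each step:
  leading term 11·x^4: subtract (11·x)·f(x) = 11·x^4 + 9·x^3 + 8·x^2 + 9·x, leaving 11·x^3 + 6·x^2 + 9·x + 2 (coefficients mod 13)
  leading term 11·x^3: subtract (11)·f(x) = 11·x^3 + 9·x^2 + 8·x + 9, leaving 10·x^2 + x + 6 (coefficients mod 13)
The degree is now < 3, so this is the remainder. Hence a · b ≡ 10·x^2 + x + 6 in F_13[x]/(f).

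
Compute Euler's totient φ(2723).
φ is multiplicative, with φ(p^e) = p^e − p^(e−1). Factorise 2723 = 7 · 389. Then
  φ(2723) = (7 − 1) · (389 − 1) = 6 · 388 = 2328.

Final answer: φ(2723) = 2328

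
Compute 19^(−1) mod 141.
Apply the extended Euclidean algorithm to (141, 19), tracking rows (r, s, t) with s·141 + t·19 = r. Each division r_prev = q·r_cur + r_new produces the new row as (previous row) − q·(current row):
  row A: (141, 1, 0)   [1·141 + 0·19 = 141]
  row B: (19, 0, 1)   [0·141 + 1·19 = 19]
  141 = 7·19 + 8   → row C = row A − 7·row B = (8, 1, −7)   [check: 1·141 − 7·19 = 8]
  19 = 2·8 + 3   → row D = row B − 2·row C = (3, −2, 15)   [check: −2·141 + 15·19 = 3]
  8 = 2·3 + 2   → row E = row C − 2·row D = (2, 5, −37)   [check: 5·141 − 37·19 = 2]
  3 = 1·2 + 1   → row F = row D − 1·row E = (1, −7, 52)   [check: −7·141 + 52·19 = 1]
  2 = 2·1 + 0   → remainder 0, stop. gcd = 1 (last nonzero row F).
The gcd is 1, so 19 is invertible mod 141. The last nonzero row gives −7·141 + 52·19 = 1, so t = 52. So 19^(−1) ≡ 52 (mod 141). Verify: 19 · 52 = 988 ≡ 1 (mod 141). ✓

Final answer: 19^(−1) ≡ 52 (mod 141)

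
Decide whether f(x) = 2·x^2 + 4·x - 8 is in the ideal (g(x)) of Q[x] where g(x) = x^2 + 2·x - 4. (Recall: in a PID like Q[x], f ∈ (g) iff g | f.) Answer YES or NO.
In Q[x] the ideal (g) consists of all multiples of g, so f ∈ (g) iff g | f, i.e. iff the remainder of f on division by g is 0. Divide f by g (g is monic, so eliminate the leading term of the running remainder at each step):
  leading term 2·x^2: subtract (2)·g(x) = 2·x^2 + 4·x - 8, leaving 0
The remainder is 0, so f(x) = g(x) · h(x) with h(x) = 2. Hence g | f, i.e. f ∈ (g).

Final answer: YES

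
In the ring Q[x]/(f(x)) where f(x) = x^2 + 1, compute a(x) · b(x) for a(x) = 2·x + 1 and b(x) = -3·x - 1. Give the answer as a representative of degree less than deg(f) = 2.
a · b ≡ 5 - 5·x (mod f(x))

First multiply in Q[x] without reducing: a · b = -6·x^2 - 5·x - 1. Now divide by f(x) = x^2 + 1, eliminating the leading term at each step:
  leading term -6·x^2: subtract (-6)·f(x) = -6·x^2 - 6, leaving 5 - 5·x
The degree is now < 2, so this is the remainder. Hence a · b ≡ 5 - 5·x in Q[x]/(f).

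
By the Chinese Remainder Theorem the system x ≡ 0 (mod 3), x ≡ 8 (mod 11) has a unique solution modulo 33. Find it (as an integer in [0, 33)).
The moduli 3, 11 are pairwise coprime, so by the CRT there is a unique solution mod 3·11 = 33.
Solve by successive substitution. Start with x ≡ 0 (mod 3).
  Combine with x ≡ 8 (mod 11): write x = 3·t and require 3·t ≡ 8 (mod 11). Since 3^(−1) ≡ 4 (mod 11), t ≡ 4·8 ≡ 10 (mod 11). So x ≡ 3·10 = 30 (mod 33).
Unique solution in [0, 33): x = 30.

Final answer: x ≡ 30 (mod 33); the representative in [0, 33) is 30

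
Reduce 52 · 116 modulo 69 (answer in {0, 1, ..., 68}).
Reduce the factors first: 116 ≡ 47 (mod 69), so 52 · 116 ≡ 52 · 47 (mod 69). 52 · 47 = 2444. Dividing by 69: 2444 = 35·69 + 29. So (52 · 116) mod 69 = 29.

Final answer: 29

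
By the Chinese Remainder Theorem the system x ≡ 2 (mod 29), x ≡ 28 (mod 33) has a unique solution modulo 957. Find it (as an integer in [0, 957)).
x ≡ 292 (mod 957); the representative in [0, 957) is 292

The moduli 29, 33 are pairwise coprime, so by the CRT there is a unique solution mod 29·33 = 957.
Solve by successive substitution. Start with x ≡ 2 (mod 29).
  Combine with x ≡ 28 (mod 33): write x = 2 + 29·t and require 2 + 29·t ≡ 28 (mod 33), i.e. 29·t ≡ 28 − 2 ≡ 26 (mod 33). Since 29^(−1) ≡ 8 (mod 33), t ≡ 8·26 ≡ 10 (mod 33). So x ≡ 2 + 29·10 = 292 (mod 957).
Unique solution in [0, 957): x = 292.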